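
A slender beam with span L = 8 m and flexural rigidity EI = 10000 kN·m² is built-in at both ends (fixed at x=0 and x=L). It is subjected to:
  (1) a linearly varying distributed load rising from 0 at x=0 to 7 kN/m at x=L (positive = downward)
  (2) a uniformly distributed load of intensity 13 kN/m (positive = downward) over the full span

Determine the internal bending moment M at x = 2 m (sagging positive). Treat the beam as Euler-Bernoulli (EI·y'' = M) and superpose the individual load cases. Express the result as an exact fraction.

M(2) = 281/30 kN·m

Load 1 — triangular load w₀=7 kN/m (0→w₀ over full span):
  M_1 = 3w₀Lx/20 - w₀L²/30 - w₀x³/(6L) = 3·7·8·2/20 - 7·8²/30 - 7·2³/(6·8) = 7/10 kN·m
Load 2 — uniform load w=13 kN/m over full span:
  M_2 = wLx/2 - wL²/12 - wx²/2 = 13·8·2/2 - 13·8²/12 - 13·2²/2 = 26/3 kN·m
Superposition: M = Σ M_i = 281/30 kN·m ≈ 9.366667 kN·m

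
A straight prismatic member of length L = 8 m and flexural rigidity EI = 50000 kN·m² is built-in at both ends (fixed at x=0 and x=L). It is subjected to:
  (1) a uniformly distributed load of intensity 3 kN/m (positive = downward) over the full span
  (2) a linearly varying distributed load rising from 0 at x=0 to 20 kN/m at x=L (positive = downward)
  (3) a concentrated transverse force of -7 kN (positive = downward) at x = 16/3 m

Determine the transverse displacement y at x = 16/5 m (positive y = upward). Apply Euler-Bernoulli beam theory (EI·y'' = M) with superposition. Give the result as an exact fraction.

Load 1 — uniform load w=3 kN/m over full span:
  y_1 = -wx²(L-x)²/(24EI) = -3·(16/5)²·(8-(16/5))²/(24·50000) = -1152/1953125 m
Load 2 — triangular load w₀=20 kN/m (0→w₀ over full span):
  y_2 = -w₀x²(L-x)²(x+2L)/(120LEI) = -20·(16/5)²·(8-(16/5))²·((16/5)+2·8)/(120·8·50000) = -18432/9765625 m
Load 3 — point force P=-7 kN at a=16/3 m (b=L-a=8/3):
  y_3 = -Pb²x²(3aL-(3a+b)x)/(6L³EI)  [x≤a] = -(-7)·(8/3)²·(16/5)²·(3·(16/3)·8-(3·(16/3)+(8/3))·(16/5))/(6·8³·50000) = 7168/31640625 m
Superposition: y = Σ y_i = -1780352/791015625 m ≈ -0.002251 m

y(16/5) = -1780352/791015625 m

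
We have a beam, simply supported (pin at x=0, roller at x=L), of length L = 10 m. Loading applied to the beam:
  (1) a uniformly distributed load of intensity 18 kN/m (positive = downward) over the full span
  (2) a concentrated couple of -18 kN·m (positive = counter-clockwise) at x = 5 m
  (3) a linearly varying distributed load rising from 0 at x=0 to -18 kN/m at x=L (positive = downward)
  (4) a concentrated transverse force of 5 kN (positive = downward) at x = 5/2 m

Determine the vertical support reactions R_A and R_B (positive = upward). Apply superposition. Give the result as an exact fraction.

R_A = 1239/20 kN, R_B = 661/20 kN

Load 1 — uniform load w=18 kN/m over full span:
  R_A = wL/2 = 18·10/2 = 90 kN
  R_B = wL/2 = 18·10/2 = 90 kN
Load 2 — applied couple M₀=-18 kN·m at a=5 m (b=L-a=5):
  R_A = M₀/L = (-18)/10 = -9/5 kN
  R_B = -M₀/L = -(-18)/10 = 9/5 kN
Load 3 — triangular load w₀=-18 kN/m (0→w₀ over full span):
  R_A = w₀L/6 = (-18)·10/6 = -30 kN
  R_B = w₀L/3 = (-18)·10/3 = -60 kN
Load 4 — point force P=5 kN at a=5/2 m (b=L-a=15/2):
  R_A = Pb/L = 5·(15/2)/10 = 15/4 kN
  R_B = Pa/L = 5·(5/2)/10 = 5/4 kN
Superposition: R_A = 1239/20 kN, R_B = 661/20 kN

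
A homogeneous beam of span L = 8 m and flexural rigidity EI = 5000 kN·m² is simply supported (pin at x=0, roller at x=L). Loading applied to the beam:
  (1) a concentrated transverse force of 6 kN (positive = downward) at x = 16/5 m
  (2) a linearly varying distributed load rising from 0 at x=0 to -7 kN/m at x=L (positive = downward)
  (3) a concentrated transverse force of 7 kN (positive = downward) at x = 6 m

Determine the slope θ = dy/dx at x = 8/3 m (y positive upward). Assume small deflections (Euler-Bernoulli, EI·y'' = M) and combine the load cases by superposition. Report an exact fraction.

Load 1 — point force P=6 kN at a=16/5 m (b=L-a=24/5):
  θ_1 = -Pb(L²-b²-3x²)/(6LEI)  [x≤a] = -6·(24/5)·(8²-(24/5)²-3·(8/3)²)/(6·8·5000) = -184/78125 rad
Load 2 — triangular load w₀=-7 kN/m (0→w₀ over full span):
  θ_2 = -w₀(7L⁴-30L²x²+15x⁴)/(360LEI) = -(-7)·(7·8⁴-30·8²·(8/3)²+15·(8/3)⁴)/(360·8·5000) = 5824/759375 rad
Load 3 — point force P=7 kN at a=6 m (b=L-a=2):
  θ_3 = -Pb(L²-b²-3x²)/(6LEI)  [x≤a] = -7·2·(8²-2²-3·(8/3)²)/(6·8·5000) = -203/90000 rad
Superposition: θ = Σ θ_i = 929083/303750000 rad ≈ 0.003059 rad

θ(8/3) = 929083/303750000 rad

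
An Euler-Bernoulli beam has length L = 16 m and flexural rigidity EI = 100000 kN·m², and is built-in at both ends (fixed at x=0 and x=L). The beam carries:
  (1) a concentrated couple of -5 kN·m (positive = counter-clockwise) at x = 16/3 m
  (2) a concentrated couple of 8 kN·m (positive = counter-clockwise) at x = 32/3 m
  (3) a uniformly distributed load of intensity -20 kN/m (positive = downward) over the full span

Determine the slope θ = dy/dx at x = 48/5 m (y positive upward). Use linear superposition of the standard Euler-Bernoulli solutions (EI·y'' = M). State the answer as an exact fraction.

θ(48/5) = -751/234375 rad

Load 1 — applied couple M₀=-5 kN·m at a=16/3 m (b=L-a=32/3):
  θ_1 = (R_Ax²/2 - M_Ax - M₀(x-a))/EI  [x>a] with R_A=-5/12, M_A=0 = ((-5/12)·(48/5)²/2 - 0·(48/5) - (-5)·((48/5)-(16/3)))/100000 = 1/46875 rad
Load 2 — applied couple M₀=8 kN·m at a=32/3 m (b=L-a=16/3):
  θ_2 = (R_Ax²/2 - M_Ax)/EI  [x≤a] with R_A=2/3, M_A=8/3 = ((2/3)·(48/5)²/2 - (8/3)·(48/5))/100000 = 4/78125 rad
Load 3 — uniform load w=-20 kN/m over full span:
  θ_3 = -wx(L-x)(L-2x)/(12EI) = -(-20)·(48/5)·(16-(48/5))·(16-2·(48/5))/(12·100000) = -256/78125 rad
Superposition: θ = Σ θ_i = -751/234375 rad ≈ -0.003204 rad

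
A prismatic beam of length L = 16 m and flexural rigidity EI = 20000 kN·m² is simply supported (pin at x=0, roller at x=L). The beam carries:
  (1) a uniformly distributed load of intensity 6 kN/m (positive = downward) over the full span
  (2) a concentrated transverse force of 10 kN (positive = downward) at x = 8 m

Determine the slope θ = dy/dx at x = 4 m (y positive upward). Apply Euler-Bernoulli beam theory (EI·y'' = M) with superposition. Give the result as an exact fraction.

θ(4) = -103/2500 rad

Load 1 — uniform load w=6 kN/m over full span:
  θ_1 = -w(L³-6Lx²+4x³)/(24EI) = -6·(16³-6·16·4²+4·4³)/(24·20000) = -22/625 rad
Load 2 — point force P=10 kN at a=8 m (b=L-a=8):
  θ_2 = -Pb(L²-b²-3x²)/(6LEI)  [x≤a] = -10·8·(16²-8²-3·4²)/(6·16·20000) = -3/500 rad
Superposition: θ = Σ θ_i = -103/2500 rad ≈ -0.041200 rad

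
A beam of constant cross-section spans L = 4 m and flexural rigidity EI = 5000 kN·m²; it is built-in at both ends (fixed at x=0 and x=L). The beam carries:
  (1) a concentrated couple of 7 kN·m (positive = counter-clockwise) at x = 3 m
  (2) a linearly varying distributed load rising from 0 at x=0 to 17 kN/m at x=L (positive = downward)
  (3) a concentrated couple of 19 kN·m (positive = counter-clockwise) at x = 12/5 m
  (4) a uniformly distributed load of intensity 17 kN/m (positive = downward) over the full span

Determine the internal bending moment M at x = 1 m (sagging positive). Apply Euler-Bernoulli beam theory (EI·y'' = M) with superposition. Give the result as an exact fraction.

Load 1 — applied couple M₀=7 kN·m at a=3 m (b=L-a=1):
  M_1 = R_Ax - M_A  [x≤a] with R_A=63/32, M_A=35/16 = (63/32)·1 - (35/16) = -7/32 kN·m
Load 2 — triangular load w₀=17 kN/m (0→w₀ over full span):
  M_2 = 3w₀Lx/20 - w₀L²/30 - w₀x³/(6L) = 3·17·4·1/20 - 17·4²/30 - 17·1³/(6·4) = 17/40 kN·m
Load 3 — applied couple M₀=19 kN·m at a=12/5 m (b=L-a=8/5):
  M_3 = R_Ax - M_A  [x≤a] with R_A=171/25, M_A=152/25 = (171/25)·1 - (152/25) = 19/25 kN·m
Load 4 — uniform load w=17 kN/m over full span:
  M_4 = wLx/2 - wL²/12 - wx²/2 = 17·4·1/2 - 17·4²/12 - 17·1²/2 = 17/6 kN·m
Superposition: M = Σ M_i = 9119/2400 kN·m ≈ 3.799583 kN·m

M(1) = 9119/2400 kN·m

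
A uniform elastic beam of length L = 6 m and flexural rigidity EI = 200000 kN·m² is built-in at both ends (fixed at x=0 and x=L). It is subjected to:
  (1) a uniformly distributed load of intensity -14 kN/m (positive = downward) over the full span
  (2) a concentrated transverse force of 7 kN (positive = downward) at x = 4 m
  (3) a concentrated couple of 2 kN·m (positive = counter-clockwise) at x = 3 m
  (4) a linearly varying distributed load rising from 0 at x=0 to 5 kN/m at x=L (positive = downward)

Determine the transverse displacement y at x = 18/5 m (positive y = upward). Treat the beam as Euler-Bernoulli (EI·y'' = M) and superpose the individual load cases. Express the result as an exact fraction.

y(18/5) = 11601/78125000 m

Load 1 — uniform load w=-14 kN/m over full span:
  y_1 = -wx²(L-x)²/(24EI) = -(-14)·(18/5)²·(6-(18/5))²/(24·200000) = 1701/7812500 m
Load 2 — point force P=7 kN at a=4 m (b=L-a=2):
  y_2 = -Pb²x²(3aL-(3a+b)x)/(6L³EI)  [x≤a] = -7·2²·(18/5)²·(3·4·6-(3·4+2)·(18/5))/(6·6³·200000) = -189/6250000 m
Load 3 — applied couple M₀=2 kN·m at a=3 m (b=L-a=3):
  y_3 = (R_Ax³/6 - M_Ax²/2 - M₀(x-a)²/2)/EI  [x>a] with R_A=1/2, M_A=1/2 = ((1/2)·(18/5)³/6 - (1/2)·(18/5)²/2 - 2·((18/5)-3)²/2)/200000 = 9/6250000 m
Load 4 — triangular load w₀=5 kN/m (0→w₀ over full span):
  y_4 = -w₀x²(L-x)²(x+2L)/(120LEI) = -5·(18/5)²·(6-(18/5))²·((18/5)+2·6)/(120·6·200000) = -3159/78125000 m
Superposition: y = Σ y_i = 11601/78125000 m ≈ 0.000148 m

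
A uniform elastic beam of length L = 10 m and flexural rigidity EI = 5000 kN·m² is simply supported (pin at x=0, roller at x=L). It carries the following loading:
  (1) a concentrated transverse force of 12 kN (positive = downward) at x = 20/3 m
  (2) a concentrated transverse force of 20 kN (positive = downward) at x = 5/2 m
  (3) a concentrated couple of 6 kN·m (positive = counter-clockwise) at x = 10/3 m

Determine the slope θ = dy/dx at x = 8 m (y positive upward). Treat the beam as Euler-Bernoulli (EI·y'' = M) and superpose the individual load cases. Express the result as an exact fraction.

Load 1 — point force P=12 kN at a=20/3 m (b=L-a=10/3):
  θ_1 = -Pa(2L²-6Lx+3x²+a²)/(6LEI)  [x>a] = -12·(20/3)·(2·10²-6·10·8+3·8²+(20/3)²)/(6·10·5000) = 196/16875 rad
Load 2 — point force P=20 kN at a=5/2 m (b=L-a=15/2):
  θ_2 = -Pa(2L²-6Lx+3x²+a²)/(6LEI)  [x>a] = -20·(5/2)·(2·10²-6·10·8+3·8²+(5/2)²)/(6·10·5000) = 109/8000 rad
Load 3 — applied couple M₀=6 kN·m at a=10/3 m (b=L-a=20/3):
  θ_3 = (M₀x²/(2L)-M₀(x-a)+C₁)/EI  [x>a] with C₁=M₀(3b²-L²)/(6L)=10/3 = (6·8²/(2·10)-6·(8-(10/3))+(10/3))/5000 = -41/37500 rad
Superposition: θ = Σ θ_i = 130391/5400000 rad ≈ 0.024146 rad

θ(8) = 130391/5400000 rad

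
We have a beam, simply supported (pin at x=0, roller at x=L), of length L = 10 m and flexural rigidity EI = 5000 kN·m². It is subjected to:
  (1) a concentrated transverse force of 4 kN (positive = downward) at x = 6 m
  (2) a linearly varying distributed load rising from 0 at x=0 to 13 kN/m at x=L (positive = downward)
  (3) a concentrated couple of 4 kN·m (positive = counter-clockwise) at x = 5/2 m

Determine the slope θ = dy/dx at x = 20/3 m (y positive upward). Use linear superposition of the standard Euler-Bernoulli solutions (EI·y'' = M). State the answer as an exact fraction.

θ(20/3) = 635591/24300000 rad

Load 1 — point force P=4 kN at a=6 m (b=L-a=4):
  θ_1 = -Pa(2L²-6Lx+3x²+a²)/(6LEI)  [x>a] = -4·6·(2·10²-6·10·(20/3)+3·(20/3)²+6²)/(6·10·5000) = 23/9375 rad
Load 2 — triangular load w₀=13 kN/m (0→w₀ over full span):
  θ_2 = -w₀(7L⁴-30L²x²+15x⁴)/(360LEI) = -13·(7·10⁴-30·10²·(20/3)²+15·(20/3)⁴)/(360·10·5000) = 1183/48600 rad
Load 3 — applied couple M₀=4 kN·m at a=5/2 m (b=L-a=15/2):
  θ_3 = (M₀x²/(2L)-M₀(x-a)+C₁)/EI  [x>a] with C₁=M₀(3b²-L²)/(6L)=55/12 = (4·(20/3)²/(2·10)-4·((20/3)-(5/2))+(55/12))/5000 = -23/36000 rad
Superposition: θ = Σ θ_i = 635591/24300000 rad ≈ 0.026156 rad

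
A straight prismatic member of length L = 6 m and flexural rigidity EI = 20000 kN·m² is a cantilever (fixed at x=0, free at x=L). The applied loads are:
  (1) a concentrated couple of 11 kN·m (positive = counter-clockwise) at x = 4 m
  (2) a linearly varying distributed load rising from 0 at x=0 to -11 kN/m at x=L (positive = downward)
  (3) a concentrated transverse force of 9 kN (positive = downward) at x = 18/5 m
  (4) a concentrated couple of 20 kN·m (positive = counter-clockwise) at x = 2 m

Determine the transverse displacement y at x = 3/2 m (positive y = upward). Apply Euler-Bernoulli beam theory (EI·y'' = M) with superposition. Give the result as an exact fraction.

y(3/2) = 68373/10240000 m

Load 1 — applied couple M₀=11 kN·m at a=4 m (b=L-a=2):
  y_1 = M₀x²/(2EI)  [x≤a] = 11·(3/2)²/(2·20000) = 99/160000 m
Load 2 — triangular load w₀=-11 kN/m (0→w₀ over full span):
  y_2 = (w₀Lx³/12-w₀L²x²/6-w₀x⁵/(120L))/EI = ((-11)·6·(3/2)³/12-(-11)·6²·(3/2)²/6-(-11)·(3/2)⁵/(120·6))/20000 = 332937/51200000 m
Load 3 — point force P=9 kN at a=18/5 m (b=L-a=12/5):
  y_3 = -Px²(3a-x)/(6EI)  [x≤a] = -9·(3/2)²·(3·(18/5)-(3/2))/(6·20000) = -2511/1600000 m
Load 4 — applied couple M₀=20 kN·m at a=2 m (b=L-a=4):
  y_4 = M₀x²/(2EI)  [x≤a] = 20·(3/2)²/(2·20000) = 9/8000 m
Superposition: y = Σ y_i = 68373/10240000 m ≈ 0.006677 m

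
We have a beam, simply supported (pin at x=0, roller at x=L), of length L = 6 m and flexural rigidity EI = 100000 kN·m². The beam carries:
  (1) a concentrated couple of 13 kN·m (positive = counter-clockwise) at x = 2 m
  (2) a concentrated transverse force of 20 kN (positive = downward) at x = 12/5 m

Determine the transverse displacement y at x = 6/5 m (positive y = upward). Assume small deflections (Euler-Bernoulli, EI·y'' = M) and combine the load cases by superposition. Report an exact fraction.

Load 1 — applied couple M₀=13 kN·m at a=2 m (b=L-a=4):
  y_1 = (M₀x³/(6L)+C₁x)/EI  [x≤a] with C₁=M₀(3b²-L²)/(6L)=13/3 = (13·(6/5)³/(6·6)+(13/3)·(6/5))/100000 = 91/1562500 m
Load 2 — point force P=20 kN at a=12/5 m (b=L-a=18/5):
  y_2 = -Pbx(L²-b²-x²)/(6LEI)  [x≤a] = -20·(18/5)·(6/5)·(6²-(18/5)²-(6/5)²)/(6·6·100000) = -81/156250 m
Superposition: y = Σ y_i = -719/1562500 m ≈ -0.000460 m

y(6/5) = -719/1562500 m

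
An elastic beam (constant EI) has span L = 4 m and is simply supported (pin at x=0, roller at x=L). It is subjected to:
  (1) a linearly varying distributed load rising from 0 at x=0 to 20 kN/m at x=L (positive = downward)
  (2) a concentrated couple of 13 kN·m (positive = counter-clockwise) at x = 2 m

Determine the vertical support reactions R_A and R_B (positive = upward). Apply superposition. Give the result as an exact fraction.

R_A = 199/12 kN, R_B = 281/12 kN

Load 1 — triangular load w₀=20 kN/m (0→w₀ over full span):
  R_A = w₀L/6 = 20·4/6 = 40/3 kN
  R_B = w₀L/3 = 20·4/3 = 80/3 kN
Load 2 — applied couple M₀=13 kN·m at a=2 m (b=L-a=2):
  R_A = M₀/L = 13/4 kN
  R_B = -M₀/L = -13/4 kN
Superposition: R_A = 199/12 kN, R_B = 281/12 kN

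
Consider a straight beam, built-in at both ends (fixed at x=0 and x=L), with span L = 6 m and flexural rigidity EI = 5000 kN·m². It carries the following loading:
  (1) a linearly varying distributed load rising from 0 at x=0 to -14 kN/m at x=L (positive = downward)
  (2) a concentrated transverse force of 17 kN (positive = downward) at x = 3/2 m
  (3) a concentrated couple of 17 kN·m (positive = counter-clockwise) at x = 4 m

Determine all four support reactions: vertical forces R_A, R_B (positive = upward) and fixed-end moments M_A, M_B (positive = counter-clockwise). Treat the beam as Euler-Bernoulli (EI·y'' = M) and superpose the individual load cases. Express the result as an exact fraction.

R_A = 7951/1440 kN, M_A = 1541/480 kN·m, R_B = -43951/1440 kN, M_B = 3267/160 kN·m

Load 1 — triangular load w₀=-14 kN/m (0→w₀ over full span):
  R_A = 3w₀L/20 = 3·(-14)·6/20 = -63/5 kN
  M_A = w₀L²/30 = (-14)·6²/30 = -84/5 kN·m
  R_B = 7w₀L/20 = 7·(-14)·6/20 = -147/5 kN
  M_B = -w₀L²/20 = -(-14)·6²/20 = 126/5 kN·m
Load 2 — point force P=17 kN at a=3/2 m (b=L-a=9/2):
  R_A = Pb²(3a+b)/L³ = 17·(9/2)²·(3·(3/2)+(9/2))/6³ = 459/32 kN
  M_A = Pab²/L² = 17·(3/2)·(9/2)²/6² = 459/32 kN·m
  R_B = Pa²(a+3b)/L³ = 17·(3/2)²·((3/2)+3·(9/2))/6³ = 85/32 kN
  M_B = -Pa²b/L² = -17·(3/2)²·(9/2)/6² = -153/32 kN·m
Load 3 — applied couple M₀=17 kN·m at a=4 m (b=L-a=2):
  R_A = 6M₀ab/L³ = 6·17·4·2/6³ = 34/9 kN
  M_A = M₀b(2a-b)/L² = 17·2·(2·4-2)/6² = 17/3 kN·m
  R_B = -6M₀ab/L³ = -6·17·4·2/6³ = -34/9 kN
  M_B = M₀a(2b-a)/L² = 17·4·(2·2-4)/6² = 0 kN·m
Superposition: R_A = 7951/1440 kN, M_A = 1541/480 kN·m, R_B = -43951/1440 kN, M_B = 3267/160 kN·m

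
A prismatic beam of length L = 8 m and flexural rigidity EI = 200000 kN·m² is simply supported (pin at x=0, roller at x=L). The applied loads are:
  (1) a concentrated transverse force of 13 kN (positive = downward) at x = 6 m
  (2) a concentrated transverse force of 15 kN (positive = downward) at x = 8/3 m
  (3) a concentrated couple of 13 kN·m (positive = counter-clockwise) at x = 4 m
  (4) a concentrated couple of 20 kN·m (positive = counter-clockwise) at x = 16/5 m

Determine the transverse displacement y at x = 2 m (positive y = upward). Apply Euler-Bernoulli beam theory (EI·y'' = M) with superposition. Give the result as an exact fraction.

Load 1 — point force P=13 kN at a=6 m (b=L-a=2):
  y_1 = -Pbx(L²-b²-x²)/(6LEI)  [x≤a] = -13·2·2·(8²-2²-2²)/(6·8·200000) = -91/300000 m
Load 2 — point force P=15 kN at a=8/3 m (b=L-a=16/3):
  y_2 = -Pbx(L²-b²-x²)/(6LEI)  [x≤a] = -15·(16/3)·2·(8²-(16/3)²-2²)/(6·8·200000) = -71/135000 m
Load 3 — applied couple M₀=13 kN·m at a=4 m (b=L-a=4):
  y_3 = (M₀x³/(6L)+C₁x)/EI  [x≤a] with C₁=M₀(3b²-L²)/(6L)=-13/3 = (13·2³/(6·8)+(-13/3)·2)/200000 = -13/400000 m
Load 4 — applied couple M₀=20 kN·m at a=16/5 m (b=L-a=24/5):
  y_4 = (M₀x³/(6L)+C₁x)/EI  [x≤a] with C₁=M₀(3b²-L²)/(6L)=32/15 = (20·2³/(6·8)+(32/15)·2)/200000 = 19/500000 m
Superposition: y = Σ y_i = -44483/54000000 m ≈ -0.000824 m

y(2) = -44483/54000000 m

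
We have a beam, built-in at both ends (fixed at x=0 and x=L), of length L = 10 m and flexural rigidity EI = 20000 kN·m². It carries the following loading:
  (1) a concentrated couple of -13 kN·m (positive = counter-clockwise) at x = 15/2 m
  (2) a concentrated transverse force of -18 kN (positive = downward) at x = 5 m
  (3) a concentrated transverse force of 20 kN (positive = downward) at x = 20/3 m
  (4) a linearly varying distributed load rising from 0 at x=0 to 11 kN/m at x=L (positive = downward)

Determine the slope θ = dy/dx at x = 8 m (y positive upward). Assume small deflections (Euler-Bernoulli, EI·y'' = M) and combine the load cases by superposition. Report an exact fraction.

θ(8) = 2819/1350000 rad

Load 1 — applied couple M₀=-13 kN·m at a=15/2 m (b=L-a=5/2):
  θ_1 = (R_Ax²/2 - M_Ax - M₀(x-a))/EI  [x>a] with R_A=-117/80, M_A=-65/16 = ((-117/80)·8²/2 - (-65/16)·8 - (-13)·(8-(15/2)))/20000 = -39/100000 rad
Load 2 — point force P=-18 kN at a=5 m (b=L-a=5):
  θ_2 = Pa²(L-x)(2bL-(3b+a)(L-x))/(2L³EI)  [x>a] = (-18)·5²·(10-8)·(2·5·10-(3·5+5)·(10-8))/(2·10³·20000) = -27/20000 rad
Load 3 — point force P=20 kN at a=20/3 m (b=L-a=10/3):
  θ_3 = Pa²(L-x)(2bL-(3b+a)(L-x))/(2L³EI)  [x>a] = 20·(20/3)²·(10-8)·(2·(10/3)·10-(3·(10/3)+(20/3))·(10-8))/(2·10³·20000) = 1/675 rad
Load 4 — triangular load w₀=11 kN/m (0→w₀ over full span):
  θ_4 = -w₀(2x(L-x)(L-2x)(x+2L)+x²(L-x)²)/(120LEI) = -11·(2·8·(10-8)·(10-2·8)·(8+2·10)+8²·(10-8)²)/(120·10·20000) = 22/9375 rad
Superposition: θ = Σ θ_i = 2819/1350000 rad ≈ 0.002088 rad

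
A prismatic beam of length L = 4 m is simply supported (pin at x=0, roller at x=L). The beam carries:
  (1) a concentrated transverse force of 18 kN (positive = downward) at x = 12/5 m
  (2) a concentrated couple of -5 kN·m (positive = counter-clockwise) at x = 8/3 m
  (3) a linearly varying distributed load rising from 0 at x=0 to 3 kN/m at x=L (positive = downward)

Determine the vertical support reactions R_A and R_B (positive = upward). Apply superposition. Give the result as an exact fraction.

R_A = 159/20 kN, R_B = 321/20 kN

Load 1 — point force P=18 kN at a=12/5 m (b=L-a=8/5):
  R_A = Pb/L = 18·(8/5)/4 = 36/5 kN
  R_B = Pa/L = 18·(12/5)/4 = 54/5 kN
Load 2 — applied couple M₀=-5 kN·m at a=8/3 m (b=L-a=4/3):
  R_A = M₀/L = (-5)/4 = -5/4 kN
  R_B = -M₀/L = -(-5)/4 = 5/4 kN
Load 3 — triangular load w₀=3 kN/m (0→w₀ over full span):
  R_A = w₀L/6 = 3·4/6 = 2 kN
  R_B = w₀L/3 = 3·4/3 = 4 kN
Superposition: R_A = 159/20 kN, R_B = 321/20 kN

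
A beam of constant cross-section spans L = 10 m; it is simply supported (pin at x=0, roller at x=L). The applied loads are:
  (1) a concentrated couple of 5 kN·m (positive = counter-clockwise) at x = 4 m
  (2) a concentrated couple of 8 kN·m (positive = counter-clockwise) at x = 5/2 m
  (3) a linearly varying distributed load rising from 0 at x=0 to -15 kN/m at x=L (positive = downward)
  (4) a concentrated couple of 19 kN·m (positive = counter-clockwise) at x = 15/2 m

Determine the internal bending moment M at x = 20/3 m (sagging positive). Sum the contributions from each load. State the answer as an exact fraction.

M(20/3) = -2275/27 kN·m

Load 1 — applied couple M₀=5 kN·m at a=4 m (b=L-a=6):
  M_1 = M₀x/L - M₀  [x>a] = 5·(20/3)/10 - 5 = -5/3 kN·m
Load 2 — applied couple M₀=8 kN·m at a=5/2 m (b=L-a=15/2):
  M_2 = M₀x/L - M₀  [x>a] = 8·(20/3)/10 - 8 = -8/3 kN·m
Load 3 — triangular load w₀=-15 kN/m (0→w₀ over full span):
  M_3 = w₀Lx/6 - w₀x³/(6L) = (-15)·10·(20/3)/6 - (-15)·(20/3)³/(6·10) = -2500/27 kN·m
Load 4 — applied couple M₀=19 kN·m at a=15/2 m (b=L-a=5/2):
  M_4 = M₀x/L  [x≤a] = 19·(20/3)/10 = 38/3 kN·m
Superposition: M = Σ M_i = -2275/27 kN·m ≈ -84.259259 kN·m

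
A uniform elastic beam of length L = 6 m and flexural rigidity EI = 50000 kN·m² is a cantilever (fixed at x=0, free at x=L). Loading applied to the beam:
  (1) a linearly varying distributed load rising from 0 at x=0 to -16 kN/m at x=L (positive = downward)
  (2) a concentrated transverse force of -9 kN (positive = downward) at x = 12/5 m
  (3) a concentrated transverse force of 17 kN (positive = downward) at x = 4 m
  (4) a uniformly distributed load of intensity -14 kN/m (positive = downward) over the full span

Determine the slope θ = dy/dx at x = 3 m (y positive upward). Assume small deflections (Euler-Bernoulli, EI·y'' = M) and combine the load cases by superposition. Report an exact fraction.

Load 1 — triangular load w₀=-16 kN/m (0→w₀ over full span):
  θ_1 = (w₀Lx²/4-w₀L²x/3-w₀x⁴/(24L))/EI = ((-16)·6·3²/4-(-16)·6²·3/3-(-16)·3⁴/(24·6))/50000 = 369/50000 rad
Load 2 — point force P=-9 kN at a=12/5 m (b=L-a=18/5):
  θ_2 = -Pa²/(2EI)  [x>a] = -(-9)·(12/5)²/(2·50000) = 81/156250 rad
Load 3 — point force P=17 kN at a=4 m (b=L-a=2):
  θ_3 = -Px(2a-x)/(2EI)  [x≤a] = -17·3·(2·4-3)/(2·50000) = -51/20000 rad
Load 4 — uniform load w=-14 kN/m over full span:
  θ_4 = -wx(x²-3Lx+3L²)/(6EI) = -(-14)·3·(3²-3·6·3+3·6²)/(6·50000) = 441/50000 rad
Superposition: θ = Σ θ_i = 35421/2500000 rad ≈ 0.014168 rad

θ(3) = 35421/2500000 rad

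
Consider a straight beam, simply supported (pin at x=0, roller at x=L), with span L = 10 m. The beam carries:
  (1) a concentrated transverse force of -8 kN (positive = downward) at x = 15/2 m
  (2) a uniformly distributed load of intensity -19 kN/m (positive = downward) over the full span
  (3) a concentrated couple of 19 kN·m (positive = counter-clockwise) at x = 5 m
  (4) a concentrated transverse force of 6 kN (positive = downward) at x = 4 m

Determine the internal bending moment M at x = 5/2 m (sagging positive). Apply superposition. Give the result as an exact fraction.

M(5/2) = -1355/8 kN·m

Load 1 — point force P=-8 kN at a=15/2 m (b=L-a=5/2):
  M_1 = Pbx/L  [x≤a] = (-8)·(5/2)·(5/2)/10 = -5 kN·m
Load 2 — uniform load w=-19 kN/m over full span:
  M_2 = wx(L-x)/2 = (-19)·(5/2)·(10-(5/2))/2 = -1425/8 kN·m
Load 3 — applied couple M₀=19 kN·m at a=5 m (b=L-a=5):
  M_3 = M₀x/L  [x≤a] = 19·(5/2)/10 = 19/4 kN·m
Load 4 — point force P=6 kN at a=4 m (b=L-a=6):
  M_4 = Pbx/L  [x≤a] = 6·6·(5/2)/10 = 9 kN·m
Superposition: M = Σ M_i = -1355/8 kN·m ≈ -169.375000 kN·m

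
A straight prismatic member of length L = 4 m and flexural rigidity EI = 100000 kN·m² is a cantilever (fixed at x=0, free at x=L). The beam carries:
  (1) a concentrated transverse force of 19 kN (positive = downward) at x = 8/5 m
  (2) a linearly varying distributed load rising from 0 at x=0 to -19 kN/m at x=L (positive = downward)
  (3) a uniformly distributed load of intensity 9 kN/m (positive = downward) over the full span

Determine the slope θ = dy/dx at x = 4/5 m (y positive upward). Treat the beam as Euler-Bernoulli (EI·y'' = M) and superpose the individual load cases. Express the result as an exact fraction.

θ(4/5) = 457/11718750 rad

Load 1 — point force P=19 kN at a=8/5 m (b=L-a=12/5):
  θ_1 = -Px(2a-x)/(2EI)  [x≤a] = -19·(4/5)·(2·(8/5)-(4/5))/(2·100000) = -57/312500 rad
Load 2 — triangular load w₀=-19 kN/m (0→w₀ over full span):
  θ_2 = (w₀Lx²/4-w₀L²x/3-w₀x⁴/(24L))/EI = ((-19)·4·(4/5)²/4-(-19)·4²·(4/5)/3-(-19)·(4/5)⁴/(24·4))/100000 = 16169/23437500 rad
Load 3 — uniform load w=9 kN/m over full span:
  θ_3 = -wx(x²-3Lx+3L²)/(6EI) = -9·(4/5)·((4/5)²-3·4·(4/5)+3·4²)/(6·100000) = -183/390625 rad
Superposition: θ = Σ θ_i = 457/11718750 rad ≈ 0.000039 rad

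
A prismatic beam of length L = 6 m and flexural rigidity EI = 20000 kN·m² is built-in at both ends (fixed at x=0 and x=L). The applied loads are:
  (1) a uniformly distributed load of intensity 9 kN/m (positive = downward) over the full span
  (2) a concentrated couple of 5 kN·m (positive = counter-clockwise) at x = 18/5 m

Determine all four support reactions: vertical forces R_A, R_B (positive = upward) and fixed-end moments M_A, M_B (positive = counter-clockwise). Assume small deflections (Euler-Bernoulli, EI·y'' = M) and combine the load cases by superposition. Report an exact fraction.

Load 1 — uniform load w=9 kN/m over full span:
  R_A = wL/2 = 9·6/2 = 27 kN
  M_A = wL²/12 = 9·6²/12 = 27 kN·m
  R_B = wL/2 = 9·6/2 = 27 kN
  M_B = -wL²/12 = -9·6²/12 = -27 kN·m
Load 2 — applied couple M₀=5 kN·m at a=18/5 m (b=L-a=12/5):
  R_A = 6M₀ab/L³ = 6·5·(18/5)·(12/5)/6³ = 6/5 kN
  M_A = M₀b(2a-b)/L² = 5·(12/5)·(2·(18/5)-(12/5))/6² = 8/5 kN·m
  R_B = -6M₀ab/L³ = -6·5·(18/5)·(12/5)/6³ = -6/5 kN
  M_B = M₀a(2b-a)/L² = 5·(18/5)·(2·(12/5)-(18/5))/6² = 3/5 kN·m
Superposition: R_A = 141/5 kN, M_A = 143/5 kN·m, R_B = 129/5 kN, M_B = -132/5 kN·m

R_A = 141/5 kN, M_A = 143/5 kN·m, R_B = 129/5 kN, M_B = -132/5 kN·m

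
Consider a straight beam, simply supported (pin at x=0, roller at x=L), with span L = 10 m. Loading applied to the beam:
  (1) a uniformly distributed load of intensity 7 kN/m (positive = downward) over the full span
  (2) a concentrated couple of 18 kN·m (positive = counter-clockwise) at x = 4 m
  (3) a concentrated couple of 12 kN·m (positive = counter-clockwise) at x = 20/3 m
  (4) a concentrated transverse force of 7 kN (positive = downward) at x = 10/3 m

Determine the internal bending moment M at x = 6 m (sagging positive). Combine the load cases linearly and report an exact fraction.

Load 1 — uniform load w=7 kN/m over full span:
  M_1 = wx(L-x)/2 = 7·6·(10-6)/2 = 84 kN·m
Load 2 — applied couple M₀=18 kN·m at a=4 m (b=L-a=6):
  M_2 = M₀x/L - M₀  [x>a] = 18·6/10 - 18 = -36/5 kN·m
Load 3 — applied couple M₀=12 kN·m at a=20/3 m (b=L-a=10/3):
  M_3 = M₀x/L  [x≤a] = 12·6/10 = 36/5 kN·m
Load 4 — point force P=7 kN at a=10/3 m (b=L-a=20/3):
  M_4 = Pa(L-x)/L  [x>a] = 7·(10/3)·(10-6)/10 = 28/3 kN·m
Superposition: M = Σ M_i = 280/3 kN·m ≈ 93.333333 kN·m

M(6) = 280/3 kN·m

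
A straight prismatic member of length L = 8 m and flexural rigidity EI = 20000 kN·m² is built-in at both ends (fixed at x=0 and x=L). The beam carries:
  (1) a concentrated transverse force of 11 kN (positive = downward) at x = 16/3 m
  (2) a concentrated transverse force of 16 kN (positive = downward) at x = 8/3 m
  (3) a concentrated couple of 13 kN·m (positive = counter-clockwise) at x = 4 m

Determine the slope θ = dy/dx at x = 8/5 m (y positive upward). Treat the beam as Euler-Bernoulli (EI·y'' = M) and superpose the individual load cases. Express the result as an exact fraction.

Load 1 — point force P=11 kN at a=16/3 m (b=L-a=8/3):
  θ_1 = -Pb²x(2aL-(3a+b)x)/(2L³EI)  [x≤a] = -11·(8/3)²·(8/5)·(2·(16/3)·8-(3·(16/3)+(8/3))·(8/5))/(2·8³·20000) = -143/421875 rad
Load 2 — point force P=16 kN at a=8/3 m (b=L-a=16/3):
  θ_2 = -Pb²x(2aL-(3a+b)x)/(2L³EI)  [x≤a] = -16·(16/3)²·(8/5)·(2·(8/3)·8-(3·(8/3)+(16/3))·(8/5))/(2·8³·20000) = -64/84375 rad
Load 3 — applied couple M₀=13 kN·m at a=4 m (b=L-a=4):
  θ_3 = (R_Ax²/2 - M_Ax)/EI  [x≤a] with R_A=39/16, M_A=13/4 = ((39/16)·(8/5)²/2 - (13/4)·(8/5))/20000 = -13/125000 rad
Superposition: θ = Σ θ_i = -811/675000 rad ≈ -0.001201 rad

θ(8/5) = -811/675000 rad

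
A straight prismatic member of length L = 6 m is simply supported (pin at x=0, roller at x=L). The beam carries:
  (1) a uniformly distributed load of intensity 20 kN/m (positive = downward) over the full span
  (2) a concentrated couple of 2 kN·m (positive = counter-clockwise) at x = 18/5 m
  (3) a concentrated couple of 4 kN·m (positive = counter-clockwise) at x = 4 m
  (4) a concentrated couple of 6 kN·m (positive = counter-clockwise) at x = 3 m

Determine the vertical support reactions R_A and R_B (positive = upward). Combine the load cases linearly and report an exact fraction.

R_A = 62 kN, R_B = 58 kN

Load 1 — uniform load w=20 kN/m over full span:
  R_A = wL/2 = 20·6/2 = 60 kN
  R_B = wL/2 = 20·6/2 = 60 kN
Load 2 — applied couple M₀=2 kN·m at a=18/5 m (b=L-a=12/5):
  R_A = M₀/L = 2/6 = 1/3 kN
  R_B = -M₀/L = -2/6 = -1/3 kN
Load 3 — applied couple M₀=4 kN·m at a=4 m (b=L-a=2):
  R_A = M₀/L = 4/6 = 2/3 kN
  R_B = -M₀/L = -4/6 = -2/3 kN
Load 4 — applied couple M₀=6 kN·m at a=3 m (b=L-a=3):
  R_A = M₀/L = 6/6 = 1 kN
  R_B = -M₀/L = -6/6 = -1 kN
Superposition: R_A = 62 kN, R_B = 58 kN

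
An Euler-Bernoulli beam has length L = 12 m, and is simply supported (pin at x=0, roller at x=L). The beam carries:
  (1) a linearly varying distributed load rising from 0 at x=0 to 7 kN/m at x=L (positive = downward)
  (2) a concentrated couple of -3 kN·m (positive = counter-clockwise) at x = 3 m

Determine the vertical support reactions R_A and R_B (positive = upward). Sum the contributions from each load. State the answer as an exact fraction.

R_A = 55/4 kN, R_B = 113/4 kN

Load 1 — triangular load w₀=7 kN/m (0→w₀ over full span):
  R_A = w₀L/6 = 7·12/6 = 14 kN
  R_B = w₀L/3 = 7·12/3 = 28 kN
Load 2 — applied couple M₀=-3 kN·m at a=3 m (b=L-a=9):
  R_A = M₀/L = (-3)/12 = -1/4 kN
  R_B = -M₀/L = -(-3)/12 = 1/4 kN
Superposition: R_A = 55/4 kN, R_B = 113/4 kN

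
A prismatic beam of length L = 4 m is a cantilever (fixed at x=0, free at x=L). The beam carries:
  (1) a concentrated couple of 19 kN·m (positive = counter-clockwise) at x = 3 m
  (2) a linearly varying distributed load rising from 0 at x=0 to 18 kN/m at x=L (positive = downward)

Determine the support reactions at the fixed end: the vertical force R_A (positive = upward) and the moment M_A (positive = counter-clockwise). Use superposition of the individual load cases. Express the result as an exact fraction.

R_A = 36 kN, M_A = 77 kN·m

Load 1 — applied couple M₀=19 kN·m at a=3 m (b=L-a=1):
  R_A = 0 kN
  M_A = -M₀ = -19 kN·m
Load 2 — triangular load w₀=18 kN/m (0→w₀ over full span):
  R_A = w₀L/2 = 18·4/2 = 36 kN
  M_A = w₀L²/3 = 18·4²/3 = 96 kN·m
Superposition: R_A = 36 kN, M_A = 77 kN·m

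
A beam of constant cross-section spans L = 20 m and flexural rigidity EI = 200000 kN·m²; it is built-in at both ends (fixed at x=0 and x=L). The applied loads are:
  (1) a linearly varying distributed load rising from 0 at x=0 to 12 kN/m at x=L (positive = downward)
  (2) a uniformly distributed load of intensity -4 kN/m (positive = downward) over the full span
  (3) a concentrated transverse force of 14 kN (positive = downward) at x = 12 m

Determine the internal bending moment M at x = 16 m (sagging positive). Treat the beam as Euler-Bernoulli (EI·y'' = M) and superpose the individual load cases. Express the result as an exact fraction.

M(16) = 2888/375 kN·m

Load 1 — triangular load w₀=12 kN/m (0→w₀ over full span):
  M_1 = 3w₀Lx/20 - w₀L²/30 - w₀x³/(6L) = 3·12·20·16/20 - 12·20²/30 - 12·16³/(6·20) = 32/5 kN·m
Load 2 — uniform load w=-4 kN/m over full span:
  M_2 = wLx/2 - wL²/12 - wx²/2 = (-4)·20·16/2 - (-4)·20²/12 - (-4)·16²/2 = 16/3 kN·m
Load 3 — point force P=14 kN at a=12 m (b=L-a=8):
  M_3 = Pa²(a+3b)(L-x)/L³ - Pa²b/L²  [x>a] = 14·12²·(12+3·8)·(20-16)/20³ - 14·12²·8/20² = -504/125 kN·m
Superposition: M = Σ M_i = 2888/375 kN·m ≈ 7.701333 kN·m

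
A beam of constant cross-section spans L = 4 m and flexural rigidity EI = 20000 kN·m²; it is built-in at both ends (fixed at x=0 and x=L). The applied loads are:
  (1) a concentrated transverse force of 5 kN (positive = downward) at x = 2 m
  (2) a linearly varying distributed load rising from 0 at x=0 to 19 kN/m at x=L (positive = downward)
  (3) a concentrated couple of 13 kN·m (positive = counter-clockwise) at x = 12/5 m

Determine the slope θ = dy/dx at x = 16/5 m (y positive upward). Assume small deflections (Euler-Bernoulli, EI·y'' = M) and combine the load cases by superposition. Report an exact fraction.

θ(16/5) = 6223/18750000 rad

Load 1 — point force P=5 kN at a=2 m (b=L-a=2):
  θ_1 = Pa²(L-x)(2bL-(3b+a)(L-x))/(2L³EI)  [x>a] = 5·2²·(4-(16/5))·(2·2·4-(3·2+2)·(4-(16/5)))/(2·4³·20000) = 3/50000 rad
Load 2 — triangular load w₀=19 kN/m (0→w₀ over full span):
  θ_2 = -w₀(2x(L-x)(L-2x)(x+2L)+x²(L-x)²)/(120LEI) = -19·(2·(16/5)·(4-(16/5))·(4-2·(16/5))·((16/5)+2·4)+(16/5)²·(4-(16/5))²)/(120·4·20000) = 304/1171875 rad
Load 3 — applied couple M₀=13 kN·m at a=12/5 m (b=L-a=8/5):
  θ_3 = (R_Ax²/2 - M_Ax - M₀(x-a))/EI  [x>a] with R_A=117/25, M_A=104/25 = ((117/25)·(16/5)²/2 - (104/25)·(16/5) - 13·((16/5)-(12/5)))/20000 = 39/3125000 rad
Superposition: θ = Σ θ_i = 6223/18750000 rad ≈ 0.000332 rad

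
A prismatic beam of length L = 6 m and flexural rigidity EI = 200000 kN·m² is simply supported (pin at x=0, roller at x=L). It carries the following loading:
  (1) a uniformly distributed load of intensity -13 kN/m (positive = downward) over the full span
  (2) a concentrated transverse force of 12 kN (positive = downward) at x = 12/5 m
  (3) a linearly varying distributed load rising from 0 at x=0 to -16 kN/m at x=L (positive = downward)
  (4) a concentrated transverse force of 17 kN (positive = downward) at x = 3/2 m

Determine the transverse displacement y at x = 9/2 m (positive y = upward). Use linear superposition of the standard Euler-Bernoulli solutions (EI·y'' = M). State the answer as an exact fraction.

y(9/2) = 3034467/3200000000 m

Load 1 — uniform load w=-13 kN/m over full span:
  y_1 = -wx(L³-2Lx²+x³)/(24EI) = -(-13)·(9/2)·(6³-2·6·(9/2)²+(9/2)³)/(24·200000) = 20007/25600000 m
Load 2 — point force P=12 kN at a=12/5 m (b=L-a=18/5):
  y_2 = -Pa(L-x)(2Lx-a²-x²)/(6LEI)  [x>a] = -12·(12/5)·(6-(9/2))·(2·6·(9/2)-(12/5)²-(9/2)²)/(6·6·200000) = -8397/50000000 m
Load 3 — triangular load w₀=-16 kN/m (0→w₀ over full span):
  y_3 = -w₀x(7L⁴-10L²x²+3x⁴)/(360LEI) = -(-16)·(9/2)·(7·6⁴-10·6²·(9/2)²+3·(9/2)⁴)/(360·6·200000) = 3213/6400000 m
Load 4 — point force P=17 kN at a=3/2 m (b=L-a=9/2):
  y_4 = -Pa(L-x)(2Lx-a²-x²)/(6LEI)  [x>a] = -17·(3/2)·(6-(9/2))·(2·6·(9/2)-(3/2)²-(9/2)²)/(6·6·200000) = -1071/6400000 m
Superposition: y = Σ y_i = 3034467/3200000000 m ≈ 0.000948 m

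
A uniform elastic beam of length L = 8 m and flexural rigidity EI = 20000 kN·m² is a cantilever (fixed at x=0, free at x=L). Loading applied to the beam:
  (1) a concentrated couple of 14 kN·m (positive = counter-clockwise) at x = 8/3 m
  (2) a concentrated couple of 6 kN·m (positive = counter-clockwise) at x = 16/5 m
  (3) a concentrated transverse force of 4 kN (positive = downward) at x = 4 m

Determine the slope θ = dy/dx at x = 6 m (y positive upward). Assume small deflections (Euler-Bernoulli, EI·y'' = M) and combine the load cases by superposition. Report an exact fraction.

Load 1 — applied couple M₀=14 kN·m at a=8/3 m (b=L-a=16/3):
  θ_1 = M₀a/EI  [x>a] = 14·(8/3)/20000 = 7/3750 rad
Load 2 — applied couple M₀=6 kN·m at a=16/5 m (b=L-a=24/5):
  θ_2 = M₀a/EI  [x>a] = 6·(16/5)/20000 = 3/3125 rad
Load 3 — point force P=4 kN at a=4 m (b=L-a=4):
  θ_3 = -Pa²/(2EI)  [x>a] = -4·4²/(2·20000) = -1/625 rad
Superposition: θ = Σ θ_i = 23/18750 rad ≈ 0.001227 rad

θ(6) = 23/18750 rad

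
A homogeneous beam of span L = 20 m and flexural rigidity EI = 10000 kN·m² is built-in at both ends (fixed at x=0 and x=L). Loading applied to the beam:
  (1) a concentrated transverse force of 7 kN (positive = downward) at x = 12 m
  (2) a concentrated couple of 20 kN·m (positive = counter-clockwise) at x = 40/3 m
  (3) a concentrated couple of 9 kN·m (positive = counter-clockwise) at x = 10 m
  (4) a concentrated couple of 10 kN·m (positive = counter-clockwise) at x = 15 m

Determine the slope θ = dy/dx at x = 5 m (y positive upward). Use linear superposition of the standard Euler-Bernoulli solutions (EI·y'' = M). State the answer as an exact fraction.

θ(5) = -30947/4800000 rad

Load 1 — point force P=7 kN at a=12 m (b=L-a=8):
  θ_1 = -Pb²x(2aL-(3a+b)x)/(2L³EI)  [x≤a] = -7·8²·5·(2·12·20-(3·12+8)·5)/(2·20³·10000) = -91/25000 rad
Load 2 — applied couple M₀=20 kN·m at a=40/3 m (b=L-a=20/3):
  θ_2 = (R_Ax²/2 - M_Ax)/EI  [x≤a] with R_A=4/3, M_A=20/3 = ((4/3)·5²/2 - (20/3)·5)/10000 = -1/600 rad
Load 3 — applied couple M₀=9 kN·m at a=10 m (b=L-a=10):
  θ_3 = (R_Ax²/2 - M_Ax)/EI  [x≤a] with R_A=27/40, M_A=9/4 = ((27/40)·5²/2 - (9/4)·5)/10000 = -9/32000 rad
Load 4 — applied couple M₀=10 kN·m at a=15 m (b=L-a=5):
  θ_4 = (R_Ax²/2 - M_Ax)/EI  [x≤a] with R_A=9/16, M_A=25/8 = ((9/16)·5²/2 - (25/8)·5)/10000 = -11/12800 rad
Superposition: θ = Σ θ_i = -30947/4800000 rad ≈ -0.006447 rad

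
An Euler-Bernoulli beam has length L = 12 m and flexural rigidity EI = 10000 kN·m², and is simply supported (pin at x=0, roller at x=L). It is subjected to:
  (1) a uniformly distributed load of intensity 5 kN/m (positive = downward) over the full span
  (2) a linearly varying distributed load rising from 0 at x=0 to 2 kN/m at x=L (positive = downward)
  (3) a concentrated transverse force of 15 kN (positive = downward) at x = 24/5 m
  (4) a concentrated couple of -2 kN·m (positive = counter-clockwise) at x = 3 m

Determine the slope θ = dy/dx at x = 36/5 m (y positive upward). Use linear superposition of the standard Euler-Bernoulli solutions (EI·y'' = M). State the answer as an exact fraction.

Load 1 — uniform load w=5 kN/m over full span:
  θ_1 = -w(L³-6Lx²+4x³)/(24EI) = -5·(12³-6·12·(36/5)²+4·(36/5)³)/(24·10000) = 333/31250 rad
Load 2 — triangular load w₀=2 kN/m (0→w₀ over full span):
  θ_2 = -w₀(7L⁴-30L²x²+15x⁴)/(360LEI) = -2·(7·12⁴-30·12²·(36/5)²+15·(36/5)⁴)/(360·12·10000) = 696/390625 rad
Load 3 — point force P=15 kN at a=24/5 m (b=L-a=36/5):
  θ_3 = -Pa(2L²-6Lx+3x²+a²)/(6LEI)  [x>a] = -15·(24/5)·(2·12²-6·12·(36/5)+3·(36/5)²+(24/5)²)/(6·12·10000) = 81/15625 rad
Load 4 — applied couple M₀=-2 kN·m at a=3 m (b=L-a=9):
  θ_4 = (M₀x²/(2L)-M₀(x-a)+C₁)/EI  [x>a] with C₁=M₀(3b²-L²)/(6L)=-11/4 = ((-2)·(36/5)²/(2·12)-(-2)·((36/5)-3)+(-11/4))/10000 = 133/1000000 rad
Superposition: θ = Σ θ_i = 443869/25000000 rad ≈ 0.017755 rad

θ(36/5) = 443869/25000000 rad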